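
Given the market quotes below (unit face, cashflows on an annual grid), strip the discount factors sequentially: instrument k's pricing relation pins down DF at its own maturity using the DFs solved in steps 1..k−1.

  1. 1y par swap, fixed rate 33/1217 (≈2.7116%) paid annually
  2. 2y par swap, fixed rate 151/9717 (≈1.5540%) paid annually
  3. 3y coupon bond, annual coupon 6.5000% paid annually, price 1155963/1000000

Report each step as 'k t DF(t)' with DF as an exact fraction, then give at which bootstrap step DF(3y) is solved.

step 1 [1y] swap r/1=33/1217: DF=(1 − 33/1217·(0))/(1+33/1217) = 1217/1250 ≈ 0.973600
step 2 [2y] swap r/1=151/9717: DF=(1 − 151/9717·(0.973600))/(1+151/9717) = 4849/5000 ≈ 0.969800
step 3 [3y] bond c/1=13/200: DF=(1155963/1000000 − 13/200·(0.973600+0.969800))/(1+13/200) = 2417/2500 ≈ 0.966800

1 1 1217/1250
2 2 4849/5000
3 3 2417/2500
DF(3y) is solved at step 3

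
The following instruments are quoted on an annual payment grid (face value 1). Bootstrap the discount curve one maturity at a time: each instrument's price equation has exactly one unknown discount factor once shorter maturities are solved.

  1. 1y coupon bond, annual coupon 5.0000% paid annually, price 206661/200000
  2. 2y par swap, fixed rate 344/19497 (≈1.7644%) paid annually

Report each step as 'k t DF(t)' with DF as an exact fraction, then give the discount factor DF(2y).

1 1 9841/10000
2 2 1207/1250
DF(2y) = 1207/1250 ≈ 0.965600

step 1 [1y] bond c/1=1/20: DF=(206661/200000 − 1/20·(0))/(1+1/20) = 9841/10000 ≈ 0.984100
step 2 [2y] swap r/1=344/19497: DF=(1 − 344/19497·(0.984100))/(1+344/19497) = 1207/1250 ≈ 0.965600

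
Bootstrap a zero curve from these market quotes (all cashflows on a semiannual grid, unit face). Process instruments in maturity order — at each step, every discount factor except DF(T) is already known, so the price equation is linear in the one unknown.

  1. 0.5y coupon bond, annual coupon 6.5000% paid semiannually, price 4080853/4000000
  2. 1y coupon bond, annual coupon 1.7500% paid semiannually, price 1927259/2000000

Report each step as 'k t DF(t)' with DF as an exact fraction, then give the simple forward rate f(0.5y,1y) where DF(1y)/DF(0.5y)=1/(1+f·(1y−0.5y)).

1 1/2 9881/10000
2 1 9467/10000
f(0.5y,1y) = ((9881/10000)/(9467/10000) − 1)/(1/2) = 828/9467 ≈ 8.7462%

step 1 [0.5y] bond c/2=13/400: DF=(4080853/4000000 − 13/400·(0))/(1+13/400) = 9881/10000 ≈ 0.988100
step 2 [1y] bond c/2=7/800: DF=(1927259/2000000 − 7/800·(0.988100))/(1+7/800) = 9467/10000 ≈ 0.946700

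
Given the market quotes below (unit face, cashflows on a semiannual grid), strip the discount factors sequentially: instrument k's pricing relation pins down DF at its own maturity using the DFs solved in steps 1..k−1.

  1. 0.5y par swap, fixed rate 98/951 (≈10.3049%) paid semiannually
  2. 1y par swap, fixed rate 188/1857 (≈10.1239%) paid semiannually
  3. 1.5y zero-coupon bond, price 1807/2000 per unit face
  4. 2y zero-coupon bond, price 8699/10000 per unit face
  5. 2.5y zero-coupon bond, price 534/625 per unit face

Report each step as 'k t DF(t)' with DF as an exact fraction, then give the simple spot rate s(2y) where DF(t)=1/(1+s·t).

step 1 [0.5y] swap r/2=49/951: DF=(1 − 49/951·(0))/(1+49/951) = 951/1000 ≈ 0.951000
step 2 [1y] swap r/2=94/1857: DF=(1 − 94/1857·(0.951000))/(1+94/1857) = 453/500 ≈ 0.906000
step 3 [1.5y] zero: DF = P = 1807/2000 ≈ 0.903500
step 4 [2y] zero: DF = P = 8699/10000 ≈ 0.869900
step 5 [2.5y] zero: DF = P = 534/625 ≈ 0.854400

1 1/2 951/1000
2 1 453/500
3 3/2 1807/2000
4 2 8699/10000
5 5/2 534/625
s(2y) = (1/(8699/10000) − 1)/(2) = 1301/17398 ≈ 7.4779%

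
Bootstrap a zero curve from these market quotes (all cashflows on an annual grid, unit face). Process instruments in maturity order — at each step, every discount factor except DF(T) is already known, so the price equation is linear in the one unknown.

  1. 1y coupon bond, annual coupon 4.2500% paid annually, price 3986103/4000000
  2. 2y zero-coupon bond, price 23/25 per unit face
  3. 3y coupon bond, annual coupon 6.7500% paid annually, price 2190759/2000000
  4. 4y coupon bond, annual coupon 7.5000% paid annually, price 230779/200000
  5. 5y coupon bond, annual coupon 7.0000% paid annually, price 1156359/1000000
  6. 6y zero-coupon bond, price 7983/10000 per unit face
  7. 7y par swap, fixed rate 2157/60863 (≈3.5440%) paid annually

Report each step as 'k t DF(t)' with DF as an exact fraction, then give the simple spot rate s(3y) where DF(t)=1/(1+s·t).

1 1 9559/10000
2 2 23/25
3 3 363/400
4 4 1099/1250
5 5 8411/10000
6 6 7983/10000
7 7 7843/10000
s(3y) = (1/(363/400) − 1)/(3) = 37/1089 ≈ 3.3976%

step 1 [1y] bond c/1=17/400: DF=(3986103/4000000 − 17/400·(0))/(1+17/400) = 9559/10000 ≈ 0.955900
step 2 [2y] zero: DF = P = 23/25 ≈ 0.920000
step 3 [3y] bond c/1=27/400: DF=(2190759/2000000 − 27/400·(0.955900+0.920000))/(1+27/400) = 363/400 ≈ 0.907500
step 4 [4y] bond c/1=3/40: DF=(230779/200000 − 3/40·(0.955900+0.920000+0.907500))/(1+3/40) = 1099/1250 ≈ 0.879200
step 5 [5y] bond c/1=7/100: DF=(1156359/1000000 − 7/100·(0.955900+0.920000+0.907500+0.879200))/(1+7/100) = 8411/10000 ≈ 0.841100
step 6 [6y] zero: DF = P = 7983/10000 ≈ 0.798300
step 7 [7y] swap r/1=2157/60863: DF=(1 − 2157/60863·(0.955900+0.920000+0.907500+0.879200+0.841100+0.798300))/(1+2157/60863) = 7843/10000 ≈ 0.784300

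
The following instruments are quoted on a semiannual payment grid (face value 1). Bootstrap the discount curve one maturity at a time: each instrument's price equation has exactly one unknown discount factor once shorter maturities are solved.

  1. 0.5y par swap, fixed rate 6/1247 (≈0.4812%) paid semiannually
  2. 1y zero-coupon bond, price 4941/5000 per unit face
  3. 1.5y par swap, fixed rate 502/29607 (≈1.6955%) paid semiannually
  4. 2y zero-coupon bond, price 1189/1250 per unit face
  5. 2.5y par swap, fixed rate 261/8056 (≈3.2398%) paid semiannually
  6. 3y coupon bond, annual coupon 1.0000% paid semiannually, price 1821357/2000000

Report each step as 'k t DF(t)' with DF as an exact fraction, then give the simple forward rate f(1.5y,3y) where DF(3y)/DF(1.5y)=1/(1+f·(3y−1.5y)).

step 1 [0.5y] swap r/2=3/1247: DF=(1 − 3/1247·(0))/(1+3/1247) = 1247/1250 ≈ 0.997600
step 2 [1y] zero: DF = P = 4941/5000 ≈ 0.988200
step 3 [1.5y] swap r/2=251/29607: DF=(1 − 251/29607·(0.997600+0.988200))/(1+251/29607) = 9749/10000 ≈ 0.974900
step 4 [2y] zero: DF = P = 1189/1250 ≈ 0.951200
step 5 [2.5y] swap r/2=261/16112: DF=(1 − 261/16112·(0.997600+0.988200+0.974900+0.951200))/(1+261/16112) = 9217/10000 ≈ 0.921700
step 6 [3y] bond c/2=1/200: DF=(1821357/2000000 − 1/200·(0.997600+0.988200+0.974900+0.951200+0.921700))/(1+1/200) = 8821/10000 ≈ 0.882100

1 1/2 1247/1250
2 1 4941/5000
3 3/2 9749/10000
4 2 1189/1250
5 5/2 9217/10000
6 3 8821/10000
f(1.5y,3y) = ((9749/10000)/(8821/10000) − 1)/(3/2) = 1856/26463 ≈ 7.0136%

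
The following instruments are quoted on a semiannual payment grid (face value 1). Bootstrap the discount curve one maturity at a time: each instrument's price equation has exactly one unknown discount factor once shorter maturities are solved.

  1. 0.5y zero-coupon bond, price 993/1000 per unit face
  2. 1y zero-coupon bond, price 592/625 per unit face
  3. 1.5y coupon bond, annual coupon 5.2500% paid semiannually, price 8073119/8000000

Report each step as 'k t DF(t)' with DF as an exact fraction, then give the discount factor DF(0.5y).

1 1/2 993/1000
2 1 592/625
3 3/2 9337/10000
DF(0.5y) = 993/1000 ≈ 0.993000

step 1 [0.5y] zero: DF = P = 993/1000 ≈ 0.993000
step 2 [1y] zero: DF = P = 592/625 ≈ 0.947200
step 3 [1.5y] bond c/2=21/800: DF=(8073119/8000000 − 21/800·(0.993000+0.947200))/(1+21/800) = 9337/10000 ≈ 0.933700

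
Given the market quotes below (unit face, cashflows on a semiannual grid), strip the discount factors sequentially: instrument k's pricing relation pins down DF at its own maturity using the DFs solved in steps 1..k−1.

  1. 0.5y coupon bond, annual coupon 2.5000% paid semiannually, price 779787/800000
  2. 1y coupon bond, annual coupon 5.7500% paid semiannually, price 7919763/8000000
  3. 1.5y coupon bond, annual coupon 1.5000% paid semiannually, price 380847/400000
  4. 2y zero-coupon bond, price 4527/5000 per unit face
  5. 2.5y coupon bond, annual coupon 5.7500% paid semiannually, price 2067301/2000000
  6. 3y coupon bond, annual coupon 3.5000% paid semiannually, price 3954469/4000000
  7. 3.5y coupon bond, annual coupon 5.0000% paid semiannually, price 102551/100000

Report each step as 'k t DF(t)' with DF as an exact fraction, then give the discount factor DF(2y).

step 1 [0.5y] bond c/2=1/80: DF=(779787/800000 − 1/80·(0))/(1+1/80) = 9627/10000 ≈ 0.962700
step 2 [1y] bond c/2=23/800: DF=(7919763/8000000 − 23/800·(0.962700))/(1+23/800) = 4677/5000 ≈ 0.935400
step 3 [1.5y] bond c/2=3/400: DF=(380847/400000 − 3/400·(0.962700+0.935400))/(1+3/400) = 9309/10000 ≈ 0.930900
step 4 [2y] zero: DF = P = 4527/5000 ≈ 0.905400
step 5 [2.5y] bond c/2=23/800: DF=(2067301/2000000 − 23/800·(0.962700+0.935400+0.930900+0.905400))/(1+23/800) = 2251/2500 ≈ 0.900400
step 6 [3y] bond c/2=7/400: DF=(3954469/4000000 − 7/400·(0.962700+0.935400+0.930900+0.905400+0.900400))/(1+7/400) = 8919/10000 ≈ 0.891900
step 7 [3.5y] bond c/2=1/40: DF=(102551/100000 − 1/40·(0.962700+0.935400+0.930900+0.905400+0.900400+0.891900))/(1+1/40) = 8657/10000 ≈ 0.865700

1 1/2 9627/10000
2 1 4677/5000
3 3/2 9309/10000
4 2 4527/5000
5 5/2 2251/2500
6 3 8919/10000
7 7/2 8657/10000
DF(2y) = 4527/5000 ≈ 0.905400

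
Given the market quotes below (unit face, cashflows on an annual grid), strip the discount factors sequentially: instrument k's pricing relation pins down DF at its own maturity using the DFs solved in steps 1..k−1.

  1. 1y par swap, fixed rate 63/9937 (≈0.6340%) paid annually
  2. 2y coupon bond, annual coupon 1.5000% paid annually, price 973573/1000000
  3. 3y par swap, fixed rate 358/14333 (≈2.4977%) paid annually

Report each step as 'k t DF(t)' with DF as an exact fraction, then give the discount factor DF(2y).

1 1 9937/10000
2 2 1889/2000
3 3 2321/2500
DF(2y) = 1889/2000 ≈ 0.944500

step 1 [1y] swap r/1=63/9937: DF=(1 − 63/9937·(0))/(1+63/9937) = 9937/10000 ≈ 0.993700
step 2 [2y] bond c/1=3/200: DF=(973573/1000000 − 3/200·(0.993700))/(1+3/200) = 1889/2000 ≈ 0.944500
step 3 [3y] swap r/1=358/14333: DF=(1 − 358/14333·(0.993700+0.944500))/(1+358/14333) = 2321/2500 ≈ 0.928400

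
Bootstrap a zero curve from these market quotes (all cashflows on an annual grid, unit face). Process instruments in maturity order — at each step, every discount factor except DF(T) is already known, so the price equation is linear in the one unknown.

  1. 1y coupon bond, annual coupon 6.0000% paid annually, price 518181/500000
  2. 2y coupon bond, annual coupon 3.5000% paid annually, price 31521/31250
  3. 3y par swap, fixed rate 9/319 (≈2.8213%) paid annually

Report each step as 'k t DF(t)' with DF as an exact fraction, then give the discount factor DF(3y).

step 1 [1y] bond c/1=3/50: DF=(518181/500000 − 3/50·(0))/(1+3/50) = 9777/10000 ≈ 0.977700
step 2 [2y] bond c/1=7/200: DF=(31521/31250 − 7/200·(0.977700))/(1+7/200) = 1883/2000 ≈ 0.941500
step 3 [3y] swap r/1=9/319: DF=(1 − 9/319·(0.977700+0.941500))/(1+9/319) = 9199/10000 ≈ 0.919900

1 1 9777/10000
2 2 1883/2000
3 3 9199/10000
DF(3y) = 9199/10000 ≈ 0.919900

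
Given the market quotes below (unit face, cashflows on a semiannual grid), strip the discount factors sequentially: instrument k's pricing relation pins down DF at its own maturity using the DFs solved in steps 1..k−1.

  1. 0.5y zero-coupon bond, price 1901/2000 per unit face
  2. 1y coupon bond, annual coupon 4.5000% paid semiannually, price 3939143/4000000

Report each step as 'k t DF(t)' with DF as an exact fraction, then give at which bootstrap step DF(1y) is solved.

1 1/2 1901/2000
2 1 4711/5000
DF(1y) is solved at step 2

step 1 [0.5y] zero: DF = P = 1901/2000 ≈ 0.950500
step 2 [1y] bond c/2=9/400: DF=(3939143/4000000 − 9/400·(0.950500))/(1+9/400) = 4711/5000 ≈ 0.942200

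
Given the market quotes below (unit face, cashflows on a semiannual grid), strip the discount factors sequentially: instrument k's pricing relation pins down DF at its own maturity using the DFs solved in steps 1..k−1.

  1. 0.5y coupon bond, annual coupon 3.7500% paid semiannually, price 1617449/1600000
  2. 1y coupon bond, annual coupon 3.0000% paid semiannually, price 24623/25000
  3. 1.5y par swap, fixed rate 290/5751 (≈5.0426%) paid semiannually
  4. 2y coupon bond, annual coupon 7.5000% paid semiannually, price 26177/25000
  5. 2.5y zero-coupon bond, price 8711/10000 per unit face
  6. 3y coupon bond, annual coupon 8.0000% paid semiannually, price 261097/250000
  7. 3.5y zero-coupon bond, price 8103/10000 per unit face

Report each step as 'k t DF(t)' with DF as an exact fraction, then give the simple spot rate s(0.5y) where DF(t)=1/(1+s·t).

step 1 [0.5y] bond c/2=3/160: DF=(1617449/1600000 − 3/160·(0))/(1+3/160) = 9923/10000 ≈ 0.992300
step 2 [1y] bond c/2=3/200: DF=(24623/25000 − 3/200·(0.992300))/(1+3/200) = 9557/10000 ≈ 0.955700
step 3 [1.5y] swap r/2=145/5751: DF=(1 − 145/5751·(0.992300+0.955700))/(1+145/5751) = 371/400 ≈ 0.927500
step 4 [2y] bond c/2=3/80: DF=(26177/25000 − 3/80·(0.992300+0.955700+0.927500))/(1+3/80) = 9053/10000 ≈ 0.905300
step 5 [2.5y] zero: DF = P = 8711/10000 ≈ 0.871100
step 6 [3y] bond c/2=1/25: DF=(261097/250000 − 1/25·(0.992300+0.955700+0.927500+0.905300+0.871100))/(1+1/25) = 8253/10000 ≈ 0.825300
step 7 [3.5y] zero: DF = P = 8103/10000 ≈ 0.810300

1 1/2 9923/10000
2 1 9557/10000
3 3/2 371/400
4 2 9053/10000
5 5/2 8711/10000
6 3 8253/10000
7 7/2 8103/10000
s(0.5y) = (1/(9923/10000) − 1)/(1/2) = 154/9923 ≈ 1.5520%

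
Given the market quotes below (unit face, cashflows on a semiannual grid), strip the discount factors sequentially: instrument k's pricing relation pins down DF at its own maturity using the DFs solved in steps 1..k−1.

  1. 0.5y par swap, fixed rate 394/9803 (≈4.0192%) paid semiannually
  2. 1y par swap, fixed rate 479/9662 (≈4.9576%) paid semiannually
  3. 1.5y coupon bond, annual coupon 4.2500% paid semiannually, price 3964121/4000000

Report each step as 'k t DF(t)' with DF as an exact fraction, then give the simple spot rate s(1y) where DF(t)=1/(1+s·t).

step 1 [0.5y] swap r/2=197/9803: DF=(1 − 197/9803·(0))/(1+197/9803) = 9803/10000 ≈ 0.980300
step 2 [1y] swap r/2=479/19324: DF=(1 − 479/19324·(0.980300))/(1+479/19324) = 9521/10000 ≈ 0.952100
step 3 [1.5y] bond c/2=17/800: DF=(3964121/4000000 − 17/800·(0.980300+0.952100))/(1+17/800) = 4651/5000 ≈ 0.930200

1 1/2 9803/10000
2 1 9521/10000
3 3/2 4651/5000
s(1y) = (1/(9521/10000) − 1)/(1) = 479/9521 ≈ 5.0310%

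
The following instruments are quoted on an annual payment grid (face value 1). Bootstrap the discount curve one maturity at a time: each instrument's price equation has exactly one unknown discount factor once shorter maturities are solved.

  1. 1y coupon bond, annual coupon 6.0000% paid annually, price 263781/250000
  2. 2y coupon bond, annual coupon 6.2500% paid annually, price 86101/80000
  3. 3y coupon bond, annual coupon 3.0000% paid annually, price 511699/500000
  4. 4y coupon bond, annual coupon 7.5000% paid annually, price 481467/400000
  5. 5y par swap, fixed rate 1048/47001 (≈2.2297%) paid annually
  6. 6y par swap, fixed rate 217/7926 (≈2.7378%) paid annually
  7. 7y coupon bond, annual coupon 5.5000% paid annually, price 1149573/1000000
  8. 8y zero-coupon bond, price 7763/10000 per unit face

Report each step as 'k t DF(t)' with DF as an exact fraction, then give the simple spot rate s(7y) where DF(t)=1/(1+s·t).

1 1 4977/5000
2 2 1193/1250
3 3 1171/1250
4 4 9183/10000
5 5 1119/1250
6 6 8481/10000
7 7 2001/2500
8 8 7763/10000
s(7y) = (1/(2001/2500) − 1)/(7) = 499/14007 ≈ 3.5625%

step 1 [1y] bond c/1=3/50: DF=(263781/250000 − 3/50·(0))/(1+3/50) = 4977/5000 ≈ 0.995400
step 2 [2y] bond c/1=1/16: DF=(86101/80000 − 1/16·(0.995400))/(1+1/16) = 1193/1250 ≈ 0.954400
step 3 [3y] bond c/1=3/100: DF=(511699/500000 − 3/100·(0.995400+0.954400))/(1+3/100) = 1171/1250 ≈ 0.936800
step 4 [4y] bond c/1=3/40: DF=(481467/400000 − 3/40·(0.995400+0.954400+0.936800))/(1+3/40) = 9183/10000 ≈ 0.918300
step 5 [5y] swap r/1=1048/47001: DF=(1 − 1048/47001·(0.995400+0.954400+0.936800+0.918300))/(1+1048/47001) = 1119/1250 ≈ 0.895200
step 6 [6y] swap r/1=217/7926: DF=(1 − 217/7926·(0.995400+0.954400+0.936800+0.918300+0.895200))/(1+217/7926) = 8481/10000 ≈ 0.848100
step 7 [7y] bond c/1=11/200: DF=(1149573/1000000 − 11/200·(0.995400+0.954400+0.936800+0.918300+0.895200+0.848100))/(1+11/200) = 2001/2500 ≈ 0.800400
step 8 [8y] zero: DF = P = 7763/10000 ≈ 0.776300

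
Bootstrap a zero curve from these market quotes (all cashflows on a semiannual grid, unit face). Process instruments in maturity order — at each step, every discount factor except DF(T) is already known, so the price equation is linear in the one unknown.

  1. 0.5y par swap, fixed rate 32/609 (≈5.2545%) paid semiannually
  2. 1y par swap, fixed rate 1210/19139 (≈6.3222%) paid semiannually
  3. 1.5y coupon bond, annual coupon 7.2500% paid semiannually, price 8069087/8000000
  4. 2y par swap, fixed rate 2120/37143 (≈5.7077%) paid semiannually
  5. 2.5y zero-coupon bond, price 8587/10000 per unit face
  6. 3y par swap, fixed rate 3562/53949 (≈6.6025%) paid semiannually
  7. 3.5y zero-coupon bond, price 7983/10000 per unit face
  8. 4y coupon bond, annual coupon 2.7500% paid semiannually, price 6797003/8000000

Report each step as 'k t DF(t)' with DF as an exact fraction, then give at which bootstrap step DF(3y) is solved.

step 1 [0.5y] swap r/2=16/609: DF=(1 − 16/609·(0))/(1+16/609) = 609/625 ≈ 0.974400
step 2 [1y] swap r/2=605/19139: DF=(1 − 605/19139·(0.974400))/(1+605/19139) = 1879/2000 ≈ 0.939500
step 3 [1.5y] bond c/2=29/800: DF=(8069087/8000000 − 29/800·(0.974400+0.939500))/(1+29/800) = 1133/1250 ≈ 0.906400
step 4 [2y] swap r/2=1060/37143: DF=(1 − 1060/37143·(0.974400+0.939500+0.906400))/(1+1060/37143) = 447/500 ≈ 0.894000
step 5 [2.5y] zero: DF = P = 8587/10000 ≈ 0.858700
step 6 [3y] swap r/2=1781/53949: DF=(1 − 1781/53949·(0.974400+0.939500+0.906400+0.894000+0.858700))/(1+1781/53949) = 8219/10000 ≈ 0.821900
step 7 [3.5y] zero: DF = P = 7983/10000 ≈ 0.798300
step 8 [4y] bond c/2=11/800: DF=(6797003/8000000 − 11/800·(0.974400+0.939500+0.906400+0.894000+0.858700+0.821900+0.798300))/(1+11/800) = 7541/10000 ≈ 0.754100

1 1/2 609/625
2 1 1879/2000
3 3/2 1133/1250
4 2 447/500
5 5/2 8587/10000
6 3 8219/10000
7 7/2 7983/10000
8 4 7541/10000
DF(3y) is solved at step 6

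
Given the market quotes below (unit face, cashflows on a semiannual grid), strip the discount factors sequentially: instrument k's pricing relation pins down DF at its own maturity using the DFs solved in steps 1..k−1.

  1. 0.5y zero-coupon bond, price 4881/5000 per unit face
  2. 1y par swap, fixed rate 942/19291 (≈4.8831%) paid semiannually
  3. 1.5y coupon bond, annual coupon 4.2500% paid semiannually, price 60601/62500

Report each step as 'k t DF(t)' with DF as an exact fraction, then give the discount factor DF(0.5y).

step 1 [0.5y] zero: DF = P = 4881/5000 ≈ 0.976200
step 2 [1y] swap r/2=471/19291: DF=(1 − 471/19291·(0.976200))/(1+471/19291) = 9529/10000 ≈ 0.952900
step 3 [1.5y] bond c/2=17/800: DF=(60601/62500 − 17/800·(0.976200+0.952900))/(1+17/800) = 9093/10000 ≈ 0.909300

1 1/2 4881/5000
2 1 9529/10000
3 3/2 9093/10000
DF(0.5y) = 4881/5000 ≈ 0.976200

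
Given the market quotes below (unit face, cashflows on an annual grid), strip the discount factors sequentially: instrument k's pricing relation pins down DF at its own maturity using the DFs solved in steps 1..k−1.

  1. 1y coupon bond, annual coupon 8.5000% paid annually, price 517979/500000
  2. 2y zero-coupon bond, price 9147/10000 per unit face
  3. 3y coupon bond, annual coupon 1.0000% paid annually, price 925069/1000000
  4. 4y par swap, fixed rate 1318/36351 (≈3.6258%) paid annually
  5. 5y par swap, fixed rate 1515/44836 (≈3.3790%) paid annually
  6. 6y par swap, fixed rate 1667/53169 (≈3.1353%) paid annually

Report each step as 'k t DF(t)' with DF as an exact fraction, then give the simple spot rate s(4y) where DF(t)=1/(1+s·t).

step 1 [1y] bond c/1=17/200: DF=(517979/500000 − 17/200·(0))/(1+17/200) = 2387/2500 ≈ 0.954800
step 2 [2y] zero: DF = P = 9147/10000 ≈ 0.914700
step 3 [3y] bond c/1=1/100: DF=(925069/1000000 − 1/100·(0.954800+0.914700))/(1+1/100) = 4487/5000 ≈ 0.897400
step 4 [4y] swap r/1=1318/36351: DF=(1 − 1318/36351·(0.954800+0.914700+0.897400))/(1+1318/36351) = 4341/5000 ≈ 0.868200
step 5 [5y] swap r/1=1515/44836: DF=(1 − 1515/44836·(0.954800+0.914700+0.897400+0.868200))/(1+1515/44836) = 1697/2000 ≈ 0.848500
step 6 [6y] swap r/1=1667/53169: DF=(1 − 1667/53169·(0.954800+0.914700+0.897400+0.868200+0.848500))/(1+1667/53169) = 8333/10000 ≈ 0.833300

1 1 2387/2500
2 2 9147/10000
3 3 4487/5000
4 4 4341/5000
5 5 1697/2000
6 6 8333/10000
s(4y) = (1/(4341/5000) − 1)/(4) = 659/17364 ≈ 3.7952%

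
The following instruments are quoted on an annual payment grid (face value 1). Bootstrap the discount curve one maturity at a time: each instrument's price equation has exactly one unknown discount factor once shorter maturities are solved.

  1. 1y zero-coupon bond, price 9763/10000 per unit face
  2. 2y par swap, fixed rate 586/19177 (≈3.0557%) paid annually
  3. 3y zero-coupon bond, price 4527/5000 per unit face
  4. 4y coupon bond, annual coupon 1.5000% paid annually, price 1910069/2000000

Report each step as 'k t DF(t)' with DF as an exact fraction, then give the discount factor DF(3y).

1 1 9763/10000
2 2 4707/5000
3 3 4527/5000
4 4 562/625
DF(3y) = 4527/5000 ≈ 0.905400

step 1 [1y] zero: DF = P = 9763/10000 ≈ 0.976300
step 2 [2y] swap r/1=586/19177: DF=(1 − 586/19177·(0.976300))/(1+586/19177) = 4707/5000 ≈ 0.941400
step 3 [3y] zero: DF = P = 4527/5000 ≈ 0.905400
step 4 [4y] bond c/1=3/200: DF=(1910069/2000000 − 3/200·(0.976300+0.941400+0.905400))/(1+3/200) = 562/625 ≈ 0.899200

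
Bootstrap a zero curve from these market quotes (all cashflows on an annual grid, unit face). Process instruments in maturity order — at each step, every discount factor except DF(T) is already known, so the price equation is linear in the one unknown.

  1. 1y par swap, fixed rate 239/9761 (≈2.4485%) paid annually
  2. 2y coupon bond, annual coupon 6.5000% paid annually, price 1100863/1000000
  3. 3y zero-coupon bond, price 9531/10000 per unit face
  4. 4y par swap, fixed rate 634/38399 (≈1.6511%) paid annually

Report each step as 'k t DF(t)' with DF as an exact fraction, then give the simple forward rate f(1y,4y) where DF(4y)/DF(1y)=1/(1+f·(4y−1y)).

1 1 9761/10000
2 2 9741/10000
3 3 9531/10000
4 4 4683/5000
f(1y,4y) = ((9761/10000)/(4683/5000) − 1)/(3) = 395/28098 ≈ 1.4058%

step 1 [1y] swap r/1=239/9761: DF=(1 − 239/9761·(0))/(1+239/9761) = 9761/10000 ≈ 0.976100
step 2 [2y] bond c/1=13/200: DF=(1100863/1000000 − 13/200·(0.976100))/(1+13/200) = 9741/10000 ≈ 0.974100
step 3 [3y] zero: DF = P = 9531/10000 ≈ 0.953100
step 4 [4y] swap r/1=634/38399: DF=(1 − 634/38399·(0.976100+0.974100+0.953100))/(1+634/38399) = 4683/5000 ≈ 0.936600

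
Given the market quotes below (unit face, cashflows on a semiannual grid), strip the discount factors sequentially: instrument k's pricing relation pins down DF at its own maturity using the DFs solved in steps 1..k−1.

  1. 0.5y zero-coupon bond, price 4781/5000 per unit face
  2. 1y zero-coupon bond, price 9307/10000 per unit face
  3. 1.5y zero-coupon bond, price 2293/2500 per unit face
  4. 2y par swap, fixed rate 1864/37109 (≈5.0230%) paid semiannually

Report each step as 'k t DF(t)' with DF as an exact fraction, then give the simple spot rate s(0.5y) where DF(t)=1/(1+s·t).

step 1 [0.5y] zero: DF = P = 4781/5000 ≈ 0.956200
step 2 [1y] zero: DF = P = 9307/10000 ≈ 0.930700
step 3 [1.5y] zero: DF = P = 2293/2500 ≈ 0.917200
step 4 [2y] swap r/2=932/37109: DF=(1 − 932/37109·(0.956200+0.930700+0.917200))/(1+932/37109) = 2267/2500 ≈ 0.906800

1 1/2 4781/5000
2 1 9307/10000
3 3/2 2293/2500
4 2 2267/2500
s(0.5y) = (1/(4781/5000) − 1)/(1/2) = 438/4781 ≈ 9.1613%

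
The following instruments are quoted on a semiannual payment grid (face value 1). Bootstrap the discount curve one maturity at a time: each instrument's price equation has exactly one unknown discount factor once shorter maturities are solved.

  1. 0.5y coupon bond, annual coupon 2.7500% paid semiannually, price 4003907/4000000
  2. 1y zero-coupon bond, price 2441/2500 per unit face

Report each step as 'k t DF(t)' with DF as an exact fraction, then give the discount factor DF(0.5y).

step 1 [0.5y] bond c/2=11/800: DF=(4003907/4000000 − 11/800·(0))/(1+11/800) = 4937/5000 ≈ 0.987400
step 2 [1y] zero: DF = P = 2441/2500 ≈ 0.976400

1 1/2 4937/5000
2 1 2441/2500
DF(0.5y) = 4937/5000 ≈ 0.987400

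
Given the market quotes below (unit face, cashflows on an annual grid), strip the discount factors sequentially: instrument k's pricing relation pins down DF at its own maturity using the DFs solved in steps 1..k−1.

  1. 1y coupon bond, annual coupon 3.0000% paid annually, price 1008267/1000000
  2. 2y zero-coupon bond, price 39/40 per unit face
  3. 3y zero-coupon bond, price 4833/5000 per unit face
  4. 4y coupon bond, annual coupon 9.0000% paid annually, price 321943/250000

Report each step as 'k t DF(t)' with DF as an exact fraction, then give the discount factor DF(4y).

step 1 [1y] bond c/1=3/100: DF=(1008267/1000000 − 3/100·(0))/(1+3/100) = 9789/10000 ≈ 0.978900
step 2 [2y] zero: DF = P = 39/40 ≈ 0.975000
step 3 [3y] zero: DF = P = 4833/5000 ≈ 0.966600
step 4 [4y] bond c/1=9/100: DF=(321943/250000 − 9/100·(0.978900+0.975000+0.966600))/(1+9/100) = 9403/10000 ≈ 0.940300

1 1 9789/10000
2 2 39/40
3 3 4833/5000
4 4 9403/10000
DF(4y) = 9403/10000 ≈ 0.940300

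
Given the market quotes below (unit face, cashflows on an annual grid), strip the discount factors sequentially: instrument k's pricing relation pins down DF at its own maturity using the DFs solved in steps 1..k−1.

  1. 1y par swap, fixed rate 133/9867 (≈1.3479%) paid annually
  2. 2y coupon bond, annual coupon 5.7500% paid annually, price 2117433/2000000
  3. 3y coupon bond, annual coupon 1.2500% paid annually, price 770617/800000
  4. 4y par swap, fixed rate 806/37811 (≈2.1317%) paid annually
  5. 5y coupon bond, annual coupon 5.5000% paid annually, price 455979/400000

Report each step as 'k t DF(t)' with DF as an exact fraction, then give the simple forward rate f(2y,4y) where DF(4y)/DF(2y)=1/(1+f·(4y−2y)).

1 1 9867/10000
2 2 379/400
3 3 371/400
4 4 4597/5000
5 5 4417/5000
f(2y,4y) = ((379/400)/(4597/5000) − 1)/(2) = 281/18388 ≈ 1.5282%

step 1 [1y] swap r/1=133/9867: DF=(1 − 133/9867·(0))/(1+133/9867) = 9867/10000 ≈ 0.986700
step 2 [2y] bond c/1=23/400: DF=(2117433/2000000 − 23/400·(0.986700))/(1+23/400) = 379/400 ≈ 0.947500
step 3 [3y] bond c/1=1/80: DF=(770617/800000 − 1/80·(0.986700+0.947500))/(1+1/80) = 371/400 ≈ 0.927500
step 4 [4y] swap r/1=806/37811: DF=(1 − 806/37811·(0.986700+0.947500+0.927500))/(1+806/37811) = 4597/5000 ≈ 0.919400
step 5 [5y] bond c/1=11/200: DF=(455979/400000 − 11/200·(0.986700+0.947500+0.927500+0.919400))/(1+11/200) = 4417/5000 ≈ 0.883400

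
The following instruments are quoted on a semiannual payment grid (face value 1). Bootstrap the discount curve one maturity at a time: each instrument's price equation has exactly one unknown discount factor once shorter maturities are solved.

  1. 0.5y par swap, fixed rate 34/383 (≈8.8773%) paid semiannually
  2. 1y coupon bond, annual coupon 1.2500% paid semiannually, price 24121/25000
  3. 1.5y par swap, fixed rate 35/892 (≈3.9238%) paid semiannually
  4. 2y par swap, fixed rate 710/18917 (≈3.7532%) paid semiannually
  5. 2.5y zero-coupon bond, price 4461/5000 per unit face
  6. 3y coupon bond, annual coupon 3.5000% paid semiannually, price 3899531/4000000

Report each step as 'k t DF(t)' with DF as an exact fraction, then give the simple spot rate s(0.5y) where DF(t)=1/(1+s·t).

1 1/2 383/400
2 1 9529/10000
3 3/2 118/125
4 2 929/1000
5 5/2 4461/5000
6 3 8777/10000
s(0.5y) = (1/(383/400) − 1)/(1/2) = 34/383 ≈ 8.8773%

step 1 [0.5y] swap r/2=17/383: DF=(1 − 17/383·(0))/(1+17/383) = 383/400 ≈ 0.957500
step 2 [1y] bond c/2=1/160: DF=(24121/25000 − 1/160·(0.957500))/(1+1/160) = 9529/10000 ≈ 0.952900
step 3 [1.5y] swap r/2=35/1784: DF=(1 − 35/1784·(0.957500+0.952900))/(1+35/1784) = 118/125 ≈ 0.944000
step 4 [2y] swap r/2=355/18917: DF=(1 − 355/18917·(0.957500+0.952900+0.944000))/(1+355/18917) = 929/1000 ≈ 0.929000
step 5 [2.5y] zero: DF = P = 4461/5000 ≈ 0.892200
step 6 [3y] bond c/2=7/400: DF=(3899531/4000000 − 7/400·(0.957500+0.952900+0.944000+0.929000+0.892200))/(1+7/400) = 8777/10000 ≈ 0.877700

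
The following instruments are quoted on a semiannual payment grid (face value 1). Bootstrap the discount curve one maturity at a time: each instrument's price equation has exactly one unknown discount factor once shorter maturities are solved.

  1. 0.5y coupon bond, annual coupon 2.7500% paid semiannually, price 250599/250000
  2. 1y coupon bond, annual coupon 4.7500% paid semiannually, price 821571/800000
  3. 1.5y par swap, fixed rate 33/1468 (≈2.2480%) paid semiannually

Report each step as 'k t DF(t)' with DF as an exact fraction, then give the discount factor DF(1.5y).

step 1 [0.5y] bond c/2=11/800: DF=(250599/250000 − 11/800·(0))/(1+11/800) = 618/625 ≈ 0.988800
step 2 [1y] bond c/2=19/800: DF=(821571/800000 − 19/800·(0.988800))/(1+19/800) = 4901/5000 ≈ 0.980200
step 3 [1.5y] swap r/2=33/2936: DF=(1 − 33/2936·(0.988800+0.980200))/(1+33/2936) = 967/1000 ≈ 0.967000

1 1/2 618/625
2 1 4901/5000
3 3/2 967/1000
DF(1.5y) = 967/1000 ≈ 0.967000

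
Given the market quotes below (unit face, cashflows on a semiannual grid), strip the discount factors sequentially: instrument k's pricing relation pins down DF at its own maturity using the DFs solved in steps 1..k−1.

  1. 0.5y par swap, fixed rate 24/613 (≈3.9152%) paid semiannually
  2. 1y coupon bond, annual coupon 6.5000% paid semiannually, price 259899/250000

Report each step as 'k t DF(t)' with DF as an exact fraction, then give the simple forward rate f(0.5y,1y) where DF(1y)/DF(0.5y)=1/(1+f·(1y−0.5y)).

1 1/2 613/625
2 1 122/125
f(0.5y,1y) = ((613/625)/(122/125) − 1)/(1/2) = 3/305 ≈ 0.9836%

step 1 [0.5y] swap r/2=12/613: DF=(1 − 12/613·(0))/(1+12/613) = 613/625 ≈ 0.980800
step 2 [1y] bond c/2=13/400: DF=(259899/250000 − 13/400·(0.980800))/(1+13/400) = 122/125 ≈ 0.976000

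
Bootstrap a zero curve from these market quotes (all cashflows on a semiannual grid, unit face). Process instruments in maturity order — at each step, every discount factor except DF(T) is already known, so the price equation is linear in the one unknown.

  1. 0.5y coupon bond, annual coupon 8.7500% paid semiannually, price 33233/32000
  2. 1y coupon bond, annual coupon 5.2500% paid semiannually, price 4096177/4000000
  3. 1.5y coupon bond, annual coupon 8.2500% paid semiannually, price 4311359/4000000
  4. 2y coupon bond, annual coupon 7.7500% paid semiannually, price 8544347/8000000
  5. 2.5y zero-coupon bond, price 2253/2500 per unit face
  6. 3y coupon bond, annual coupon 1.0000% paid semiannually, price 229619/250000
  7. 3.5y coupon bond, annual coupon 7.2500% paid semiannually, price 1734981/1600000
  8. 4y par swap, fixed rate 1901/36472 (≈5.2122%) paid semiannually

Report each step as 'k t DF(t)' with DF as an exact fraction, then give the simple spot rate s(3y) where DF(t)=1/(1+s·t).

1 1/2 199/200
2 1 2431/2500
3 3/2 2393/2500
4 2 9191/10000
5 5/2 2253/2500
6 3 8903/10000
7 7/2 8493/10000
8 4 8099/10000
s(3y) = (1/(8903/10000) − 1)/(3) = 1097/26709 ≈ 4.1072%

step 1 [0.5y] bond c/2=7/160: DF=(33233/32000 − 7/160·(0))/(1+7/160) = 199/200 ≈ 0.995000
step 2 [1y] bond c/2=21/800: DF=(4096177/4000000 − 21/800·(0.995000))/(1+21/800) = 2431/2500 ≈ 0.972400
step 3 [1.5y] bond c/2=33/800: DF=(4311359/4000000 − 33/800·(0.995000+0.972400))/(1+33/800) = 2393/2500 ≈ 0.957200
step 4 [2y] bond c/2=31/800: DF=(8544347/8000000 − 31/800·(0.995000+0.972400+0.957200))/(1+31/800) = 9191/10000 ≈ 0.919100
step 5 [2.5y] zero: DF = P = 2253/2500 ≈ 0.901200
step 6 [3y] bond c/2=1/200: DF=(229619/250000 − 1/200·(0.995000+0.972400+0.957200+0.919100+0.901200))/(1+1/200) = 8903/10000 ≈ 0.890300
step 7 [3.5y] bond c/2=29/800: DF=(1734981/1600000 − 29/800·(0.995000+0.972400+0.957200+0.919100+0.901200+0.890300))/(1+29/800) = 8493/10000 ≈ 0.849300
step 8 [4y] swap r/2=1901/72944: DF=(1 − 1901/72944·(0.995000+0.972400+0.957200+0.919100+0.901200+0.890300+0.849300))/(1+1901/72944) = 8099/10000 ≈ 0.809900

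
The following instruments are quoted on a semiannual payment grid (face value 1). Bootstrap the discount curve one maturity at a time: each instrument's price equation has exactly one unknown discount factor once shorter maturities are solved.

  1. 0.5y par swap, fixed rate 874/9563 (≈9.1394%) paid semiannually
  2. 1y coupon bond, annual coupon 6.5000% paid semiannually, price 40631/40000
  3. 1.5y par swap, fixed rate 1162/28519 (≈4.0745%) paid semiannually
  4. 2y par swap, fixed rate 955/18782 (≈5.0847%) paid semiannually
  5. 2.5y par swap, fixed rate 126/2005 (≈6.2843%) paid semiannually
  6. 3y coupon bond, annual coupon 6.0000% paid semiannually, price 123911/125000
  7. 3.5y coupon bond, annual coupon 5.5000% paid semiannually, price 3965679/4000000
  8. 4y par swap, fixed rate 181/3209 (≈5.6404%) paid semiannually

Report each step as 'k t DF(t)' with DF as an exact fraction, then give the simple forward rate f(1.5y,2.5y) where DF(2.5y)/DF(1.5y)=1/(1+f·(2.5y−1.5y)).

step 1 [0.5y] swap r/2=437/9563: DF=(1 − 437/9563·(0))/(1+437/9563) = 9563/10000 ≈ 0.956300
step 2 [1y] bond c/2=13/400: DF=(40631/40000 − 13/400·(0.956300))/(1+13/400) = 9537/10000 ≈ 0.953700
step 3 [1.5y] swap r/2=581/28519: DF=(1 − 581/28519·(0.956300+0.953700))/(1+581/28519) = 9419/10000 ≈ 0.941900
step 4 [2y] swap r/2=955/37564: DF=(1 − 955/37564·(0.956300+0.953700+0.941900))/(1+955/37564) = 1809/2000 ≈ 0.904500
step 5 [2.5y] swap r/2=63/2005: DF=(1 − 63/2005·(0.956300+0.953700+0.941900+0.904500))/(1+63/2005) = 8551/10000 ≈ 0.855100
step 6 [3y] bond c/2=3/100: DF=(123911/125000 − 3/100·(0.956300+0.953700+0.941900+0.904500+0.855100))/(1+3/100) = 8281/10000 ≈ 0.828100
step 7 [3.5y] bond c/2=11/400: DF=(3965679/4000000 − 11/400·(0.956300+0.953700+0.941900+0.904500+0.855100+0.828100))/(1+11/400) = 8193/10000 ≈ 0.819300
step 8 [4y] swap r/2=181/6418: DF=(1 − 181/6418·(0.956300+0.953700+0.941900+0.904500+0.855100+0.828100+0.819300))/(1+181/6418) = 8009/10000 ≈ 0.800900

1 1/2 9563/10000
2 1 9537/10000
3 3/2 9419/10000
4 2 1809/2000
5 5/2 8551/10000
6 3 8281/10000
7 7/2 8193/10000
8 4 8009/10000
f(1.5y,2.5y) = ((9419/10000)/(8551/10000) − 1)/(1) = 868/8551 ≈ 10.1509%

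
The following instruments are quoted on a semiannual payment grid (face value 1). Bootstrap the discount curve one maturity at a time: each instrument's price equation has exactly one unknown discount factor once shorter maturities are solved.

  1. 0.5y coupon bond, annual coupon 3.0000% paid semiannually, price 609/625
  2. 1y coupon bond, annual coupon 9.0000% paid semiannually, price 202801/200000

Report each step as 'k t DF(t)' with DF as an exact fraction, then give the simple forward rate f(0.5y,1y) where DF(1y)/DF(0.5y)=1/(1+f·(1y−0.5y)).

1 1/2 24/25
2 1 929/1000
f(0.5y,1y) = ((24/25)/(929/1000) − 1)/(1/2) = 62/929 ≈ 6.6738%

step 1 [0.5y] bond c/2=3/200: DF=(609/625 − 3/200·(0))/(1+3/200) = 24/25 ≈ 0.960000
step 2 [1y] bond c/2=9/200: DF=(202801/200000 − 9/200·(0.960000))/(1+9/200) = 929/1000 ≈ 0.929000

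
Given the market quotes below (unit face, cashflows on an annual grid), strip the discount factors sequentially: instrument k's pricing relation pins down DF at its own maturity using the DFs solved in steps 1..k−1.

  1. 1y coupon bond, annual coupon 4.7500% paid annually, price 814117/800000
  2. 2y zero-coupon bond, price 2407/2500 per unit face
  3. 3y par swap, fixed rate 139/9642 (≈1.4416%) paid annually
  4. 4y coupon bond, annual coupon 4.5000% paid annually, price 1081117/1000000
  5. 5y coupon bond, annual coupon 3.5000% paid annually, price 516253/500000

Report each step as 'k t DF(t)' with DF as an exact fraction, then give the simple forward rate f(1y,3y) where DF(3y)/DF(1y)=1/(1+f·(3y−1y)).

1 1 1943/2000
2 2 2407/2500
3 3 9583/10000
4 4 91/100
5 5 869/1000
f(1y,3y) = ((1943/2000)/(9583/10000) − 1)/(2) = 66/9583 ≈ 0.6887%

step 1 [1y] bond c/1=19/400: DF=(814117/800000 − 19/400·(0))/(1+19/400) = 1943/2000 ≈ 0.971500
step 2 [2y] zero: DF = P = 2407/2500 ≈ 0.962800
step 3 [3y] swap r/1=139/9642: DF=(1 − 139/9642·(0.971500+0.962800))/(1+139/9642) = 9583/10000 ≈ 0.958300
step 4 [4y] bond c/1=9/200: DF=(1081117/1000000 − 9/200·(0.971500+0.962800+0.958300))/(1+9/200) = 91/100 ≈ 0.910000
step 5 [5y] bond c/1=7/200: DF=(516253/500000 − 7/200·(0.971500+0.962800+0.958300+0.910000))/(1+7/200) = 869/1000 ≈ 0.869000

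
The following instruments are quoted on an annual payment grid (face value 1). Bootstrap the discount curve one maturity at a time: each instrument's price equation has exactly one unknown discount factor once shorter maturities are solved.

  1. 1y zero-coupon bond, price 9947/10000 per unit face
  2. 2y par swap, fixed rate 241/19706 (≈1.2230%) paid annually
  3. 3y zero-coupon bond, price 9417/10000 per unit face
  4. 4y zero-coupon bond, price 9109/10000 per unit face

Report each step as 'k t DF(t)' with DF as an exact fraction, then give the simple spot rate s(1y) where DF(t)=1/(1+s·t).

step 1 [1y] zero: DF = P = 9947/10000 ≈ 0.994700
step 2 [2y] swap r/1=241/19706: DF=(1 − 241/19706·(0.994700))/(1+241/19706) = 9759/10000 ≈ 0.975900
step 3 [3y] zero: DF = P = 9417/10000 ≈ 0.941700
step 4 [4y] zero: DF = P = 9109/10000 ≈ 0.910900

1 1 9947/10000
2 2 9759/10000
3 3 9417/10000
4 4 9109/10000
s(1y) = (1/(9947/10000) − 1)/(1) = 53/9947 ≈ 0.5328%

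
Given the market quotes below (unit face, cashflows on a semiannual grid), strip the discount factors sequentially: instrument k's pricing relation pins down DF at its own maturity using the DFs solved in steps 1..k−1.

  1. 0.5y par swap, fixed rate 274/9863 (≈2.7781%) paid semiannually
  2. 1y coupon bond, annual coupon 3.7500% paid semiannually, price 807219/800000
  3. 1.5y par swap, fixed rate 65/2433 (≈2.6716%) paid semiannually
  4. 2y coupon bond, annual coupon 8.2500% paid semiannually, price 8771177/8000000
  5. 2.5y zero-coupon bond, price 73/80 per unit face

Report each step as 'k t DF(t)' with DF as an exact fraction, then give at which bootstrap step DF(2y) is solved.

step 1 [0.5y] swap r/2=137/9863: DF=(1 − 137/9863·(0))/(1+137/9863) = 9863/10000 ≈ 0.986300
step 2 [1y] bond c/2=3/160: DF=(807219/800000 − 3/160·(0.986300))/(1+3/160) = 9723/10000 ≈ 0.972300
step 3 [1.5y] swap r/2=65/4866: DF=(1 − 65/4866·(0.986300+0.972300))/(1+65/4866) = 961/1000 ≈ 0.961000
step 4 [2y] bond c/2=33/800: DF=(8771177/8000000 − 33/800·(0.986300+0.972300+0.961000))/(1+33/800) = 9373/10000 ≈ 0.937300
step 5 [2.5y] zero: DF = P = 73/80 ≈ 0.912500

1 1/2 9863/10000
2 1 9723/10000
3 3/2 961/1000
4 2 9373/10000
5 5/2 73/80
DF(2y) is solved at step 4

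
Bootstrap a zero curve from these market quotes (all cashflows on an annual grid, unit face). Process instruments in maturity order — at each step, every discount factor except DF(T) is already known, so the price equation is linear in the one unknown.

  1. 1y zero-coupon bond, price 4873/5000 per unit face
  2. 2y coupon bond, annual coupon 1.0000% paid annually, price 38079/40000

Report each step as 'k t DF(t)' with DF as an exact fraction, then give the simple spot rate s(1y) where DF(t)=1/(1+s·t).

step 1 [1y] zero: DF = P = 4873/5000 ≈ 0.974600
step 2 [2y] bond c/1=1/100: DF=(38079/40000 − 1/100·(0.974600))/(1+1/100) = 9329/10000 ≈ 0.932900

1 1 4873/5000
2 2 9329/10000
s(1y) = (1/(4873/5000) − 1)/(1) = 127/4873 ≈ 2.6062%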